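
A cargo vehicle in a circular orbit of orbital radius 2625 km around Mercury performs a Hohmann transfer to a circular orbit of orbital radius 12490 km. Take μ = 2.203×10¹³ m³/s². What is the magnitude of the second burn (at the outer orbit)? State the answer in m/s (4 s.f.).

r₁ = 2625 km = 2.625×10⁶ m.
r₂ = 12490 km = 1.249×10⁷ m.
Transfer ellipse a_t = (r₁ + r₂)/2 = 7.558×10⁶ m.
At r₁: circular v_c1 = √(μ/r₁) = 2897 m/s; transfer-periherm v_p = √[μ(2/r₁ − 1/a_t)] = 3724 m/s.
At r₂: circular v_c2 = √(μ/r₂) = 1328 m/s; transfer-apoherm v_a = √[μ(2/r₂ − 1/a_t)] = 782.7 m/s.
Δv₂ = v_c2 − v_a = 545.4 m/s.

Δv ≈ 545.4 m/s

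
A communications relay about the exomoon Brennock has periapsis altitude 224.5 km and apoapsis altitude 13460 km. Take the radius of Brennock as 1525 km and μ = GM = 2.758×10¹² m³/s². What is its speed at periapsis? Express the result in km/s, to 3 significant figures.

v ≈ 1.68 km/s

r_p = 1525 + 224.5 = 1749.5 km = 1.7495×10⁶ m.
r_a = 1525 + 13460 = 14985 km = 1.4985×10⁷ m.
Semi-major axis a = (r_p + r_a)/2 = 8367.2 km = 8.367×10⁶ m.
Vis-viva: v² = μ(2/r − 1/a) = 2.758×10¹² × (1.143×10⁻⁶ − 1.195×10⁻⁷) = 2.823×10⁶ m²/s².
v = 1680 m/s = 1.680 km/s.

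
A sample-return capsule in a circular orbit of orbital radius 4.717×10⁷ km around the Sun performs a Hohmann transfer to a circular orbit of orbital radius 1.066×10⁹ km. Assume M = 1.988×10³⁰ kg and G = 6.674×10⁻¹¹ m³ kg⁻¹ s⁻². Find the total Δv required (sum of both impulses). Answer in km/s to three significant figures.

μ = GM = 6.674×10⁻¹¹ × 1.988×10³⁰ = 1.327×10²⁰ m³/s².
r₁ = 4.717×10⁷ km = 4.717×10¹⁰ m.
r₂ = 1.066×10⁹ km = 1.066×10¹² m.
Transfer ellipse a_t = (r₁ + r₂)/2 = 5.566×10¹¹ m.
At r₁: circular v_c1 = √(μ/r₁) = 53040 m/s; transfer-perihelion v_p = √[μ(2/r₁ − 1/a_t)] = 73400 m/s.
Δv₁ = v_p − v_c1 = 20360 m/s.
At r₂: circular v_c2 = √(μ/r₂) = 11160 m/s; transfer-aphelion v_a = √[μ(2/r₂ − 1/a_t)] = 3248 m/s.
Δv₂ = v_c2 − v_a = 7909 m/s.
Total Δv = Δv₁ + Δv₂ = 28270 m/s = 28.27 km/s.

Δv_total ≈ 28.3 km/s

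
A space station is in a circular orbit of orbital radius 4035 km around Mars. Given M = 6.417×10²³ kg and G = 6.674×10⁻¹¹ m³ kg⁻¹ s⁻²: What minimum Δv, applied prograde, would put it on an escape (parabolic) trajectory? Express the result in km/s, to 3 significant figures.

μ = GM = 6.674×10⁻¹¹ × 6.417×10²³ = 4.283×10¹³ m³/s².
r = 4035 km = 4.035×10⁶ m.
Circular speed v_c = √(μ/r) = 3258 m/s.
Escape speed v_esc = √(2μ/r) = √2 × v_c = 4607 m/s.
Δv = v_esc − v_c = 1349 m/s = 1.349 km/s.

Δv ≈ 1.35 km/s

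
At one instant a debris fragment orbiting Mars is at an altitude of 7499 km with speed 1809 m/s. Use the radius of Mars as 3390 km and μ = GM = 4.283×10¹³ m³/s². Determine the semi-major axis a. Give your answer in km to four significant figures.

a ≈ 9323 km

r = 3390 + 7499 = 10889 km = 1.089×10⁷ m.
Specific orbital energy ε = v²/2 − μ/r = (1809)²/2 − 4.283×10¹³/1.089×10⁷ = -2.297×10⁶ J/kg.
Since ε = −μ/(2a), a = −μ/(2ε) = 9.323×10⁶ m = 9322.7 km.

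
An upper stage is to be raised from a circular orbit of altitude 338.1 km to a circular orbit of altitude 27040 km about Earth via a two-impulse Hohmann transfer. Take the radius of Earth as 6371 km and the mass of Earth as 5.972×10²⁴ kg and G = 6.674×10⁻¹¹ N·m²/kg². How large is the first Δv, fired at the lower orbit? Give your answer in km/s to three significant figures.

μ = GM = 6.674×10⁻¹¹ × 5.972×10²⁴ = 3.986×10¹⁴ m³/s².
r₁ = 6371 + 338.1 = 6709.1 km = 6.7091×10⁶ m.
r₂ = 6371 + 27040 = 33411 km = 3.3411×10⁷ m.
Transfer ellipse a_t = (r₁ + r₂)/2 = 2.006×10⁷ m.
At r₁: circular v_c1 = √(μ/r₁) = 7708 m/s; transfer-perigee v_p = √[μ(2/r₁ − 1/a_t)] = 9947 m/s.
Δv₁ = v_p − v_c1 = 2240 m/s.
= 2.240 km/s.

Δv ≈ 2.24 km/s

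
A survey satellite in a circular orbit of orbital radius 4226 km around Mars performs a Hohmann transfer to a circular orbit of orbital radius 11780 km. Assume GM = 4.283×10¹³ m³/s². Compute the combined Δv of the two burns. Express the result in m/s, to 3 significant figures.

Δv_total ≈ 1200 m/s

r₁ = 4226 km = 4.226×10⁶ m.
r₂ = 11780 km = 1.178×10⁷ m.
Transfer ellipse a_t = (r₁ + r₂)/2 = 8.003×10⁶ m.
At r₁: circular v_c1 = √(μ/r₁) = 3184 m/s; transfer-periapsis v_p = √[μ(2/r₁ − 1/a_t)] = 3862 m/s.
Δv₁ = v_p − v_c1 = 678.9 m/s.
At r₂: circular v_c2 = √(μ/r₂) = 1907 m/s; transfer-apoapsis v_a = √[μ(2/r₂ − 1/a_t)] = 1386 m/s.
Δv₂ = v_c2 − v_a = 521.2 m/s.
Total Δv = Δv₁ + Δv₂ = 1200 m/s.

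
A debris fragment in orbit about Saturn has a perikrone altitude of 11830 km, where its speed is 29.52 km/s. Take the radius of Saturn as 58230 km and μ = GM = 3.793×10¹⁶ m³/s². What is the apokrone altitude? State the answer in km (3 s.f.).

r_p = 58230 + 11830 = 70060 km = 7.006×10⁷ m.
Specific energy ε = v²/2 − μ/r = -1.057×10⁸ J/kg, so a = −μ/(2ε) = 1.795×10⁸ m.
The apsides satisfy r_p + r_a = 2a, so the apokrone radius is 2a − r_p = 2.889×10⁸ m = 2.8886×10⁵ km.
Apokrone altitude = 2.8886×10⁵ − 58230 = 2.3063×10⁵ km.

apokrone altitude ≈ 2.31×10⁵ km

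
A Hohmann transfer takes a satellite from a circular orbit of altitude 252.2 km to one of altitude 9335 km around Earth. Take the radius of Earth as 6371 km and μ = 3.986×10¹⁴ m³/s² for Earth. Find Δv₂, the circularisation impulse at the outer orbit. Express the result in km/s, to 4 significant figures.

r₁ = 6371 + 252.2 = 6623.2 km = 6.6232×10⁶ m.
r₂ = 6371 + 9335 = 15706 km = 1.5706×10⁷ m.
Transfer ellipse a_t = (r₁ + r₂)/2 = 1.116×10⁷ m.
At r₁: circular v_c1 = √(μ/r₁) = 7758 m/s; transfer-perigee v_p = √[μ(2/r₁ − 1/a_t)] = 9201 m/s.
At r₂: circular v_c2 = √(μ/r₂) = 5038 m/s; transfer-apogee v_a = √[μ(2/r₂ − 1/a_t)] = 3880 m/s.
Δv₂ = v_c2 − v_a = 1158 m/s.
= 1.158 km/s.

Δv ≈ 1.158 km/s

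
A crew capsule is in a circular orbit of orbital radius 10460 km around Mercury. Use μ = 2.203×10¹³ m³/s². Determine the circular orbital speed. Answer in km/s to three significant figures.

v ≈ 1.45 km/s

r = 10460 km = 1.046×10⁷ m.
For a circular orbit v = √(μ/r) = √(2.203×10¹³ / 1.046×10⁷) = √(2.106×10⁶) = 1451 m/s.
That is 1.451 km/s.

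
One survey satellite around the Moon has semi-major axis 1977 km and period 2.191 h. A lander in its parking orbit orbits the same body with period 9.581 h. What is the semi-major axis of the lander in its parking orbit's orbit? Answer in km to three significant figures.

a₂ ≈ 5290 km

Kepler's third law: a³ ∝ T², so a₂ = a₁ (T₂/T₁)^(2/3).
T₂/T₁ = 4.373, (T₂/T₁)^(2/3) = 2.674.
a₂ = 1977 × 2.674 = 5287 km.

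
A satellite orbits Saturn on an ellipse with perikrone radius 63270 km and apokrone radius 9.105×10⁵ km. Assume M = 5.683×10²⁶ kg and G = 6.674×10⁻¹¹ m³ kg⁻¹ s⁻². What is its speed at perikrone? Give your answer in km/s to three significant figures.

μ = GM = 6.674×10⁻¹¹ × 5.683×10²⁶ = 3.793×10¹⁶ m³/s².
Semi-major axis a = (r_p + r_a)/2 = 4.8688×10⁵ km = 4.869×10⁸ m.
Vis-viva: v² = μ(2/r − 1/a) = 3.793×10¹⁶ × (3.161×10⁻⁸ − 2.054×10⁻⁹) = 1.121×10⁹ m²/s².
v = 33480 m/s = 33.48 km/s.

v ≈ 33.5 km/s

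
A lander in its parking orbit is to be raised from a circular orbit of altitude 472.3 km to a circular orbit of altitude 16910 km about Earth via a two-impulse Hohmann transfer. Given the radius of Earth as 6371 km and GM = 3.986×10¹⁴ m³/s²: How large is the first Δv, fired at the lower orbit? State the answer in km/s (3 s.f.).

r₁ = 6371 + 472.3 = 6843.3 km = 6.8433×10⁶ m.
r₂ = 6371 + 16910 = 23281 km = 2.3281×10⁷ m.
Transfer ellipse a_t = (r₁ + r₂)/2 = 1.506×10⁷ m.
At r₁: circular v_c1 = √(μ/r₁) = 7632 m/s; transfer-perigee v_p = √[μ(2/r₁ − 1/a_t)] = 9488 m/s.
Δv₁ = v_p − v_c1 = 1856 m/s.
= 1.856 km/s.

Δv ≈ 1.86 km/s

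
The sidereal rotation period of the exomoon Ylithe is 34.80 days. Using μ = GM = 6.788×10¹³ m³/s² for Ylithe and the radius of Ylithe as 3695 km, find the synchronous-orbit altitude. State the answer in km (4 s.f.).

h_sync ≈ 2.459×10⁵ km

T = 34.80 days = 3.007×10⁶ s.
A synchronous orbit has period T, so by Kepler's third law a = (μT²/4π²)^(1/3).
μT²/4π² = 6.788×10¹³ × (3.007×10⁶)² / 39.48 = 1.554×10²⁵ m³.
a = 2.496×10⁸ m = 2.4957×10⁵ km.
Altitude h = a − R = 2.4957×10⁵ − 3695 = 2.4587×10⁵ km.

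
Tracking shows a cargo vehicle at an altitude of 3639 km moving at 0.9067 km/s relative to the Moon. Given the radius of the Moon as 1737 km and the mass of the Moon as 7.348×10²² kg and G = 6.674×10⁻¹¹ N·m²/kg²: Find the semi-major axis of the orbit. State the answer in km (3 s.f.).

μ = GM = 6.674×10⁻¹¹ × 7.348×10²² = 4.904×10¹² m³/s².
r = 1737 + 3639 = 5376.0 km = 5.376×10⁶ m.
Vis-viva rearranged: 1/a = 2/r − v²/μ = 3.720×10⁻⁷ − 1.676×10⁻⁷ = 2.044×10⁻⁷ m⁻¹.
a = 4.893×10⁶ m = 4892.7 km.

a ≈ 4890 km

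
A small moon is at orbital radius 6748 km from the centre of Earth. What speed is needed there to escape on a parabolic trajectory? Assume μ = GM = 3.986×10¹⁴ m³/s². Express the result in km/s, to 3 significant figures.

r = 6748 km = 6.748×10⁶ m.
Escape speed v_esc = √(2μ/r) = √(2 × 3.986×10¹⁴ / 6.748×10⁶) = √(1.181×10⁸) = 10870 m/s.
= 10.87 km/s.

v_esc ≈ 10.9 km/s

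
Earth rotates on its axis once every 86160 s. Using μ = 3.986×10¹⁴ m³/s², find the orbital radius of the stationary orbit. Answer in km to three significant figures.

r_sync ≈ 42200 km

A synchronous orbit has period T, so by Kepler's third law a = (μT²/4π²)^(1/3).
μT²/4π² = 3.986×10¹⁴ × (8.616×10⁴)² / 39.48 = 7.495×10²² m³.
a = 4.216×10⁷ m = 42163 km.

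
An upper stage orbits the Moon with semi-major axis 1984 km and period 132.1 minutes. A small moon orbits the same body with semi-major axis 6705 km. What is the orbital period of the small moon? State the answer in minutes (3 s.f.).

T₂ ≈ 821 minutes

Kepler's third law: T² ∝ a³, so T₂ = T₁ (a₂/a₁)^(3/2).
a₂/a₁ = 3.380, (a₂/a₁)^(3/2) = 6.213.
T₂ = 132.1 × 6.213 = 820.7 minutes.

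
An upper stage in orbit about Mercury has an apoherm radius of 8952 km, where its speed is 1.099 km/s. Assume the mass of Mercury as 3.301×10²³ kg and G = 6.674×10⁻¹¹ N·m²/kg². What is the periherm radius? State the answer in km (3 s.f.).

μ = GM = 6.674×10⁻¹¹ × 3.301×10²³ = 2.203×10¹³ m³/s².
r_a = 8.952×10⁶ m.
Specific energy ε = v²/2 − μ/r = -1.857×10⁶ J/kg, so a = −μ/(2ε) = 5.932×10⁶ m.
The apsides satisfy r_p + r_a = 2a, so the periherm radius is 2a − r_a = 2.911×10⁶ m = 2911.1 km.

periherm radius ≈ 2910 km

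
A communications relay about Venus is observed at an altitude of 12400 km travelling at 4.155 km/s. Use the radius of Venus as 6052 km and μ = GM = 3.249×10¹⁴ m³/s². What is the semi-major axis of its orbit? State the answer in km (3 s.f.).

r = 6052 + 12400 = 18452 km = 1.845×10⁷ m.
Vis-viva rearranged: 1/a = 2/r − v²/μ = 1.084×10⁻⁷ − 5.314×10⁻⁸ = 5.525×10⁻⁸ m⁻¹.
a = 1.810×10⁷ m = 18099 km.

a ≈ 18100 km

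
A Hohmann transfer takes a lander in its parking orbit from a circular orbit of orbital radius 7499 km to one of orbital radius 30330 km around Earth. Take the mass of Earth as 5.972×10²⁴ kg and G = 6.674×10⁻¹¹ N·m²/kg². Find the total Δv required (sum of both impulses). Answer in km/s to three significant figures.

Δv_total ≈ 3.28 km/s

μ = GM = 6.674×10⁻¹¹ × 5.972×10²⁴ = 3.986×10¹⁴ m³/s².
r₁ = 7499 km = 7.499×10⁶ m.
r₂ = 30330 km = 3.033×10⁷ m.
Transfer ellipse a_t = (r₁ + r₂)/2 = 1.891×10⁷ m.
At r₁: circular v_c1 = √(μ/r₁) = 7290 m/s; transfer-perigee v_p = √[μ(2/r₁ − 1/a_t)] = 9232 m/s.
Δv₁ = v_p − v_c1 = 1941 m/s.
At r₂: circular v_c2 = √(μ/r₂) = 3625 m/s; transfer-apogee v_a = √[μ(2/r₂ − 1/a_t)] = 2283 m/s.
Δv₂ = v_c2 − v_a = 1343 m/s.
Total Δv = Δv₁ + Δv₂ = 3284 m/s = 3.284 km/s.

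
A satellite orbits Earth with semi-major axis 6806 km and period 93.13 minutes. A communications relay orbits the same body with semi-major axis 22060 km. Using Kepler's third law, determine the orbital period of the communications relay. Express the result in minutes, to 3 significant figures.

T₂ ≈ 543 minutes

Kepler's third law: T² ∝ a³, so T₂ = T₁ (a₂/a₁)^(3/2).
a₂/a₁ = 3.241, (a₂/a₁)^(3/2) = 5.835.
T₂ = 93.13 × 5.835 = 543.5 minutes.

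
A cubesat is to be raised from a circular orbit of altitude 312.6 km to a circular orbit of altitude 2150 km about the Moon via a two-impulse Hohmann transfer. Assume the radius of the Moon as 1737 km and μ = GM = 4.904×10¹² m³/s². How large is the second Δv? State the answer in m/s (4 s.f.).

r₁ = 1737 + 312.6 = 2049.6 km = 2.0496×10⁶ m.
r₂ = 1737 + 2150 = 3887.0 km = 3.8870×10⁶ m.
Transfer ellipse a_t = (r₁ + r₂)/2 = 2.968×10⁶ m.
At r₁: circular v_c1 = √(μ/r₁) = 1547 m/s; transfer-perilune v_p = √[μ(2/r₁ − 1/a_t)] = 1770 m/s.
At r₂: circular v_c2 = √(μ/r₂) = 1123 m/s; transfer-apolune v_a = √[μ(2/r₂ − 1/a_t)] = 933.4 m/s.
Δv₂ = v_c2 − v_a = 189.9 m/s.

Δv ≈ 189.9 m/s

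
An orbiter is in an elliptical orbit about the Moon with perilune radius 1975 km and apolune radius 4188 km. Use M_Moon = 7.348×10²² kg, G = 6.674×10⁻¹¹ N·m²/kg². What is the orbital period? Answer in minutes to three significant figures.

μ = GM = 6.674×10⁻¹¹ × 7.348×10²² = 4.904×10¹² m³/s².
Semi-major axis a = (r_p + r_a)/2 = (1975.0 + 4188.0)/2 = 3081.5 km = 3.082×10⁶ m.
By Kepler's third law T = 2π√(a³/μ) = 2π × 2.443×10³ = 1.535×10⁴ s.
= 255.8 minutes.

T ≈ 256 minutes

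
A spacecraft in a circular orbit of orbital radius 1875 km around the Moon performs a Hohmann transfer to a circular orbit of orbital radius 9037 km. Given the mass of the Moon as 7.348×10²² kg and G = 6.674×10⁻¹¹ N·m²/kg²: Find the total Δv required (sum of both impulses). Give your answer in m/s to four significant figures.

Δv_total ≈ 768.9 m/s

μ = GM = 6.674×10⁻¹¹ × 7.348×10²² = 4.904×10¹² m³/s².
r₁ = 1875 km = 1.875×10⁶ m.
r₂ = 9037 km = 9.037×10⁶ m.
Transfer ellipse a_t = (r₁ + r₂)/2 = 5.456×10⁶ m.
At r₁: circular v_c1 = √(μ/r₁) = 1617 m/s; transfer-perilune v_p = √[μ(2/r₁ − 1/a_t)] = 2081 m/s.
Δv₁ = v_p − v_c1 = 464.1 m/s.
At r₂: circular v_c2 = √(μ/r₂) = 736.7 m/s; transfer-apolune v_a = √[μ(2/r₂ − 1/a_t)] = 431.8 m/s.
Δv₂ = v_c2 − v_a = 304.8 m/s.
Total Δv = Δv₁ + Δv₂ = 768.9 m/s.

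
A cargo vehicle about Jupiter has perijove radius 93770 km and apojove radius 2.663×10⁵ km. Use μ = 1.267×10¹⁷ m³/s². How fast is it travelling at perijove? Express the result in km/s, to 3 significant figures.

Semi-major axis a = (r_p + r_a)/2 = 1.8004×10⁵ km = 1.800×10⁸ m.
Vis-viva: v² = μ(2/r − 1/a) = 1.267×10¹⁷ × (2.133×10⁻⁸ − 5.554×10⁻⁹) = 1.999×10⁹ m²/s².
v = 44710 m/s = 44.71 km/s.

v ≈ 44.7 km/s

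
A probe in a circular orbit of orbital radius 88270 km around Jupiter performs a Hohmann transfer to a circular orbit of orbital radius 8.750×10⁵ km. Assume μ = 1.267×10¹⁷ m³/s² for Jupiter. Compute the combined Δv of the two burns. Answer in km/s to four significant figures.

Δv_total ≈ 20.06 km/s

r₁ = 88270 km = 8.827×10⁷ m.
r₂ = 8.750×10⁵ km = 8.750×10⁸ m.
Transfer ellipse a_t = (r₁ + r₂)/2 = 4.816×10⁸ m.
At r₁: circular v_c1 = √(μ/r₁) = 37890 m/s; transfer-perijove v_p = √[μ(2/r₁ − 1/a_t)] = 51070 m/s.
Δv₁ = v_p − v_c1 = 13180 m/s.
At r₂: circular v_c2 = √(μ/r₂) = 12030 m/s; transfer-apojove v_a = √[μ(2/r₂ − 1/a_t)] = 5151 m/s.
Δv₂ = v_c2 − v_a = 6882 m/s.
Total Δv = Δv₁ + Δv₂ = 20060 m/s = 20.06 km/s.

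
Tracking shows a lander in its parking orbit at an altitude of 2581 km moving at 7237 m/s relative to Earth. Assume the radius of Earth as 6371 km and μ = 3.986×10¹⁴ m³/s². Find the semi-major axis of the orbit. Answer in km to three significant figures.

r = 6371 + 2581 = 8952.0 km = 8.952×10⁶ m.
Vis-viva rearranged: 1/a = 2/r − v²/μ = 2.234×10⁻⁷ − 1.314×10⁻⁷ = 9.202×10⁻⁸ m⁻¹.
a = 1.087×10⁷ m = 10867 km.

a ≈ 10900 km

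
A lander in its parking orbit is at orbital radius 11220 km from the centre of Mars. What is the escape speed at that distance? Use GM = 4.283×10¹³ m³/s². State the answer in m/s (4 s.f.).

r = 11220 km = 1.122×10⁷ m.
Escape speed v_esc = √(2μ/r) = √(2 × 4.283×10¹³ / 1.122×10⁷) = √(7.635×10⁶) = 2763 m/s.

v_esc ≈ 2763 m/s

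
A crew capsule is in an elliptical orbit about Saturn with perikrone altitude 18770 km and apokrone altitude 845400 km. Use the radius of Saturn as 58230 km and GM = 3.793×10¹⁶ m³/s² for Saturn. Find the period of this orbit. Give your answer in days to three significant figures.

T ≈ 4.05 days

r_p = 58230 + 18770 = 77000 km = 7.7000×10⁷ m.
r_a = 58230 + 845400 = 903630 km = 9.0363×10⁸ m.
Semi-major axis a = (r_p + r_a)/2 = (77000 + 9.0363×10⁵)/2 = 4.9032×10⁵ km = 4.903×10⁸ m.
By Kepler's third law T = 2π√(a³/μ) = 2π × 5.575×10⁴ = 3.503×10⁵ s.
= 4.054 days.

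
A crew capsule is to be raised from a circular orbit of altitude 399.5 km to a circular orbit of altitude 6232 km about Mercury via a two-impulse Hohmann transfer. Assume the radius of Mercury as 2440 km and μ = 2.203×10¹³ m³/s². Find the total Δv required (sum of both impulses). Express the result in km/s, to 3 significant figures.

r₁ = 2440 + 399.5 = 2839.5 km = 2.8395×10⁶ m.
r₂ = 2440 + 6232 = 8672.0 km = 8.6720×10⁶ m.
Transfer ellipse a_t = (r₁ + r₂)/2 = 5.756×10⁶ m.
At r₁: circular v_c1 = √(μ/r₁) = 2785 m/s; transfer-periherm v_p = √[μ(2/r₁ − 1/a_t)] = 3419 m/s.
Δv₁ = v_p − v_c1 = 633.6 m/s.
At r₂: circular v_c2 = √(μ/r₂) = 1594 m/s; transfer-apoherm v_a = √[μ(2/r₂ − 1/a_t)] = 1119 m/s.
Δv₂ = v_c2 − v_a = 474.4 m/s.
Total Δv = Δv₁ + Δv₂ = 1108 m/s = 1.108 km/s.

Δv_total ≈ 1.11 km/s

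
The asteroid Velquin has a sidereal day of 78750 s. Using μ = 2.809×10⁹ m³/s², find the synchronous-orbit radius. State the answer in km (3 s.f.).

r_sync ≈ 761 km

A synchronous orbit has period T, so by Kepler's third law a = (μT²/4π²)^(1/3).
μT²/4π² = 2.809×10⁹ × (7.875×10⁴)² / 39.48 = 4.413×10¹⁷ m³.
a = 7.613×10⁵ m = 761.31 km.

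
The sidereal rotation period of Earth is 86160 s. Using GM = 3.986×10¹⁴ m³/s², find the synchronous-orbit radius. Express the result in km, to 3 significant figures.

A synchronous orbit has period T, so by Kepler's third law a = (μT²/4π²)^(1/3).
μT²/4π² = 3.986×10¹⁴ × (8.616×10⁴)² / 39.48 = 7.495×10²² m³.
a = 4.216×10⁷ m = 42163 km.

r_sync ≈ 42200 km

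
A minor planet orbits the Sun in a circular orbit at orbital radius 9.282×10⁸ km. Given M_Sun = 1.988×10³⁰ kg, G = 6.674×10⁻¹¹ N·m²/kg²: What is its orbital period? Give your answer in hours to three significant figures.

μ = GM = 6.674×10⁻¹¹ × 1.988×10³⁰ = 1.327×10²⁰ m³/s².
r = 9.282×10⁸ km = 9.282×10¹¹ m.
Kepler's third law: T = 2π√(r³/μ) = 2π√((9.282×10¹¹)³ / 1.327×10²⁰).
r³/μ = 6.027×10¹⁵ s², so T = 2π × 7.764×10⁷ = 4.878×10⁸ s.
Converting: 4.878×10⁸ s ÷ 3600 = 1.355×10⁵ hours.

T ≈ 135000 hours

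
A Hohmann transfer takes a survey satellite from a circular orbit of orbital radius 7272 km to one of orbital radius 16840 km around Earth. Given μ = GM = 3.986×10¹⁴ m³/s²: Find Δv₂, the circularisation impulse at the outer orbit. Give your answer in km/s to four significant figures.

Δv ≈ 1.087 km/s

r₁ = 7272 km = 7.272×10⁶ m.
r₂ = 16840 km = 1.684×10⁷ m.
Transfer ellipse a_t = (r₁ + r₂)/2 = 1.206×10⁷ m.
At r₁: circular v_c1 = √(μ/r₁) = 7404 m/s; transfer-perigee v_p = √[μ(2/r₁ − 1/a_t)] = 8750 m/s.
At r₂: circular v_c2 = √(μ/r₂) = 4865 m/s; transfer-apogee v_a = √[μ(2/r₂ − 1/a_t)] = 3779 m/s.
Δv₂ = v_c2 − v_a = 1087 m/s.
= 1.087 km/s.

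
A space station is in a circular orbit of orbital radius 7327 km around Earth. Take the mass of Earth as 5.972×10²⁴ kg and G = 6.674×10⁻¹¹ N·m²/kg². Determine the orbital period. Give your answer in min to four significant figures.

T ≈ 104.0 min

μ = GM = 6.674×10⁻¹¹ × 5.972×10²⁴ = 3.986×10¹⁴ m³/s².
r = 7327 km = 7.327×10⁶ m.
Kepler's third law: T = 2π√(r³/μ) = 2π√((7.327×10⁶)³ / 3.986×10¹⁴).
r³/μ = 9.869×10⁵ s², so T = 2π × 9.934×10² = 6.242×10³ s.
Converting: 6.242×10³ s ÷ 60.00 = 104.0 min.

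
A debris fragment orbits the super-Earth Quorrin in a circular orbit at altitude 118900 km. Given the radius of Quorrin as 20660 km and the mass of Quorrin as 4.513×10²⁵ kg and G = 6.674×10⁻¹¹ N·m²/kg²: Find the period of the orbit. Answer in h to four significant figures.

μ = GM = 6.674×10⁻¹¹ × 4.513×10²⁵ = 3.012×10¹⁵ m³/s².
r = 20660 + 118900 = 139560 km = 1.3956×10⁸ m.
Kepler's third law: T = 2π√(r³/μ) = 2π√((1.396×10⁸)³ / 3.012×10¹⁵).
r³/μ = 9.025×10⁸ s², so T = 2π × 3.004×10⁴ = 1.888×10⁵ s.
Converting: 1.888×10⁵ s ÷ 3600 = 52.43 h.

T ≈ 52.43 h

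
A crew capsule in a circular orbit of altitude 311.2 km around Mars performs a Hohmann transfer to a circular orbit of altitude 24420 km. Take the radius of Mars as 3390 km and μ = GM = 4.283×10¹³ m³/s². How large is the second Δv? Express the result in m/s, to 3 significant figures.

Δv ≈ 640 m/s

r₁ = 3390 + 311.2 = 3701.2 km = 3.7012×10⁶ m.
r₂ = 3390 + 24420 = 27810 km = 2.7810×10⁷ m.
Transfer ellipse a_t = (r₁ + r₂)/2 = 1.576×10⁷ m.
At r₁: circular v_c1 = √(μ/r₁) = 3402 m/s; transfer-periapsis v_p = √[μ(2/r₁ − 1/a_t)] = 4519 m/s.
At r₂: circular v_c2 = √(μ/r₂) = 1241 m/s; transfer-apoapsis v_a = √[μ(2/r₂ − 1/a_t)] = 601.5 m/s.
Δv₂ = v_c2 − v_a = 639.5 m/s.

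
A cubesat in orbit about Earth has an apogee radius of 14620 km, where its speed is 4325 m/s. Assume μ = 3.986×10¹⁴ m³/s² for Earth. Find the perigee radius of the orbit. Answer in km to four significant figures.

perigee radius ≈ 7634 km

r_a = 1.462×10⁷ m.
Specific energy ε = v²/2 − μ/r = -1.791×10⁷ J/kg, so a = −μ/(2ε) = 1.113×10⁷ m.
The apsides satisfy r_p + r_a = 2a, so the perigee radius is 2a − r_a = 7.634×10⁶ m = 7634.2 km.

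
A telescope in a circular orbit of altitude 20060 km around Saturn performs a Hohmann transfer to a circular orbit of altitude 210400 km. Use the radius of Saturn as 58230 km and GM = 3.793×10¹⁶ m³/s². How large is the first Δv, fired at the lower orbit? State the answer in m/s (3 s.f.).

r₁ = 58230 + 20060 = 78290 km = 7.8290×10⁷ m.
r₂ = 58230 + 210400 = 268630 km = 2.6863×10⁸ m.
Transfer ellipse a_t = (r₁ + r₂)/2 = 1.735×10⁸ m.
At r₁: circular v_c1 = √(μ/r₁) = 22010 m/s; transfer-perikrone v_p = √[μ(2/r₁ − 1/a_t)] = 27390 m/s.
Δv₁ = v_p − v_c1 = 5381 m/s.

Δv ≈ 5380 m/s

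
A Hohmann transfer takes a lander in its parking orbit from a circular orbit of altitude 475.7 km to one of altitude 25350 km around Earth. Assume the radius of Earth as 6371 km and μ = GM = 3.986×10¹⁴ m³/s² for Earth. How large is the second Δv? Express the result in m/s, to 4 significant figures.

r₁ = 6371 + 475.7 = 6846.7 km = 6.8467×10⁶ m.
r₂ = 6371 + 25350 = 31721 km = 3.1721×10⁷ m.
Transfer ellipse a_t = (r₁ + r₂)/2 = 1.928×10⁷ m.
At r₁: circular v_c1 = √(μ/r₁) = 7630 m/s; transfer-perigee v_p = √[μ(2/r₁ − 1/a_t)] = 9786 m/s.
At r₂: circular v_c2 = √(μ/r₂) = 3545 m/s; transfer-apogee v_a = √[μ(2/r₂ − 1/a_t)] = 2112 m/s.
Δv₂ = v_c2 − v_a = 1433 m/s.

Δv ≈ 1433 m/s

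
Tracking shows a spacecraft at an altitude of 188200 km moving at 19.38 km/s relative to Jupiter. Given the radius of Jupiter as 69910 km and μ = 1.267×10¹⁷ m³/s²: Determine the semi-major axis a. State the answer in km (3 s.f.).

r = 69910 + 188200 = 2.5811×10⁵ km = 2.581×10⁸ m.
Specific orbital energy ε = v²/2 − μ/r = (19380)²/2 − 1.267×10¹⁷/2.581×10⁸ = -3.031×10⁸ J/kg.
Since ε = −μ/(2a), a = −μ/(2ε) = 2.090×10⁸ m = 2.0902×10⁵ km.

a ≈ 2.09×10⁵ km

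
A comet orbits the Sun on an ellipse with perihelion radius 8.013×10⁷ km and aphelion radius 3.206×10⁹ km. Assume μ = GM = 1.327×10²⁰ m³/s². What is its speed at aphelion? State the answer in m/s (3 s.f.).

Semi-major axis a = (r_p + r_a)/2 = 1.6431×10⁹ km = 1.643×10¹² m.
Vis-viva: v² = μ(2/r − 1/a) = 1.327×10²⁰ × (6.238×10⁻¹³ − 6.086×10⁻¹³) = 2.019×10⁶ m²/s².
v = 1421 m/s.

v ≈ 1420 m/s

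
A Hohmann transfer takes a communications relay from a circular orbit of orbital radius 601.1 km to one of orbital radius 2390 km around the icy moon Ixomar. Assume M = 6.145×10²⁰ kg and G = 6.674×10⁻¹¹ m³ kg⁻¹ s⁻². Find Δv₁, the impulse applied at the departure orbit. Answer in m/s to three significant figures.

μ = GM = 6.674×10⁻¹¹ × 6.145×10²⁰ = 4.101×10¹⁰ m³/s².
r₁ = 601.1 km = 6.011×10⁵ m.
r₂ = 2390 km = 2.390×10⁶ m.
Transfer ellipse a_t = (r₁ + r₂)/2 = 1.496×10⁶ m.
At r₁: circular v_c1 = √(μ/r₁) = 261.2 m/s; transfer-periapsis v_p = √[μ(2/r₁ − 1/a_t)] = 330.2 m/s.
Δv₁ = v_p − v_c1 = 69.00 m/s.

Δv ≈ 69.0 m/s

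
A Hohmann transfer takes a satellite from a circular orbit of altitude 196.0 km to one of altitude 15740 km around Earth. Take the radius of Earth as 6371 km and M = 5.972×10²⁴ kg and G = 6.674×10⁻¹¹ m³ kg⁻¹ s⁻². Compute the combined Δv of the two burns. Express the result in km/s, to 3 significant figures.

Δv_total ≈ 3.26 km/s

μ = GM = 6.674×10⁻¹¹ × 5.972×10²⁴ = 3.986×10¹⁴ m³/s².
r₁ = 6371 + 196.0 = 6567.0 km = 6.5670×10⁶ m.
r₂ = 6371 + 15740 = 22111 km = 2.2111×10⁷ m.
Transfer ellipse a_t = (r₁ + r₂)/2 = 1.434×10⁷ m.
At r₁: circular v_c1 = √(μ/r₁) = 7791 m/s; transfer-perigee v_p = √[μ(2/r₁ − 1/a_t)] = 9674 m/s.
Δv₁ = v_p − v_c1 = 1884 m/s.
At r₂: circular v_c2 = √(μ/r₂) = 4246 m/s; transfer-apogee v_a = √[μ(2/r₂ − 1/a_t)] = 2873 m/s.
Δv₂ = v_c2 − v_a = 1372 m/s.
Total Δv = Δv₁ + Δv₂ = 3256 m/s = 3.256 km/s.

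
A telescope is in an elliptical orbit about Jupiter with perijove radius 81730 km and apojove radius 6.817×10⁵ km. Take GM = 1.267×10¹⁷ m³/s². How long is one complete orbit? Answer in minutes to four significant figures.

T ≈ 2194 minutes

Semi-major axis a = (r_p + r_a)/2 = (81730 + 6.8170×10⁵)/2 = 3.8172×10⁵ km = 3.817×10⁸ m.
By Kepler's third law T = 2π√(a³/μ) = 2π × 2.095×10⁴ = 1.316×10⁵ s.
= 2194 minutes.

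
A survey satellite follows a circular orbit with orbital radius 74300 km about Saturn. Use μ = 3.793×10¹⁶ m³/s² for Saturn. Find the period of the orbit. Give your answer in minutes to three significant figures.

T ≈ 344 minutes

r = 74300 km = 7.430×10⁷ m.
Kepler's third law: T = 2π√(r³/μ) = 2π√((7.430×10⁷)³ / 3.793×10¹⁶).
r³/μ = 1.081×10⁷ s², so T = 2π × 3.288×10³ = 2.066×10⁴ s.
Converting: 2.066×10⁴ s ÷ 60.00 = 344.4 minutes.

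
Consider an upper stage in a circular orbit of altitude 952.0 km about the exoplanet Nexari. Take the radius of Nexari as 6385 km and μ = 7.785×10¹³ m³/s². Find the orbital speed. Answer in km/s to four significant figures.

r = 6385 + 952.0 = 7337.0 km = 7.3370×10⁶ m.
For a circular orbit v = √(μ/r) = √(7.785×10¹³ / 7.337×10⁶) = √(1.061×10⁷) = 3257 m/s.
That is 3.257 km/s.

v ≈ 3.257 km/s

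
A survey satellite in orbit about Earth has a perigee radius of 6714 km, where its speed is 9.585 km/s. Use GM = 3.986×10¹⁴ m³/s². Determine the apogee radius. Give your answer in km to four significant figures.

apogee radius ≈ 22960 km

r_p = 6.714×10⁶ m.
Specific energy ε = v²/2 − μ/r = -1.343×10⁷ J/kg, so a = −μ/(2ε) = 1.484×10⁷ m.
The apsides satisfy r_p + r_a = 2a, so the apogee radius is 2a − r_p = 2.296×10⁷ m = 22961 km.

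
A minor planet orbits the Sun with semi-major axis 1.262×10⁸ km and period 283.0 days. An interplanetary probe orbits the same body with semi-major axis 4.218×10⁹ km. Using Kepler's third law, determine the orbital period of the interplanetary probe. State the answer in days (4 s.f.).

T₂ ≈ 54680 days

Kepler's third law: T² ∝ a³, so T₂ = T₁ (a₂/a₁)^(3/2).
a₂/a₁ = 33.42, (a₂/a₁)^(3/2) = 193.2.
T₂ = 283.0 × 193.2 = 54680 days.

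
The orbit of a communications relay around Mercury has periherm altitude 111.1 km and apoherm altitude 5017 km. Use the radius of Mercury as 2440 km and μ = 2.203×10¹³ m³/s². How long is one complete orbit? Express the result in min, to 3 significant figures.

r_p = 2440 + 111.1 = 2551.1 km = 2.5511×10⁶ m.
r_a = 2440 + 5017 = 7457.0 km = 7.4570×10⁶ m.
Semi-major axis a = (r_p + r_a)/2 = (2551.1 + 7457.0)/2 = 5004.1 km = 5.004×10⁶ m.
By Kepler's third law T = 2π√(a³/μ) = 2π × 2.385×10³ = 1.498×10⁴ s.
= 249.7 min.

T ≈ 250 min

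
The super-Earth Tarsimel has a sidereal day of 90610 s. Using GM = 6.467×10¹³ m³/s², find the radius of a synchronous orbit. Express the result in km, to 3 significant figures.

A synchronous orbit has period T, so by Kepler's third law a = (μT²/4π²)^(1/3).
μT²/4π² = 6.467×10¹³ × (9.061×10⁴)² / 39.48 = 1.345×10²² m³.
a = 2.378×10⁷ m = 23781 km.

r_sync ≈ 23800 km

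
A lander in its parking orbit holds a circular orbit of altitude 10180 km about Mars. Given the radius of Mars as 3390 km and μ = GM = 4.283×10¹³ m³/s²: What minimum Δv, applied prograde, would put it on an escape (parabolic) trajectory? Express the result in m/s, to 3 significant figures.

Δv ≈ 736 m/s

r = 3390 + 10180 = 13570 km = 1.3570×10⁷ m.
Circular speed v_c = √(μ/r) = 1777 m/s.
Escape speed v_esc = √(2μ/r) = √2 × v_c = 2512 m/s.
Δv = v_esc − v_c = 735.9 m/s.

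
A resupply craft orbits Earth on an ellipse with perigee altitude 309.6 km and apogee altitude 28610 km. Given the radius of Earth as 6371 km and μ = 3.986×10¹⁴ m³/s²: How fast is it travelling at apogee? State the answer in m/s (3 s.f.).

v ≈ 1910 m/s

r_p = 6371 + 309.6 = 6680.6 km = 6.6806×10⁶ m.
r_a = 6371 + 28610 = 34981 km = 3.4981×10⁷ m.
Semi-major axis a = (r_p + r_a)/2 = 20831 km = 2.083×10⁷ m.
Vis-viva: v² = μ(2/r − 1/a) = 3.986×10¹⁴ × (5.717×10⁻⁸ − 4.801×10⁻⁸) = 3.654×10⁶ m²/s².
v = 1912 m/s.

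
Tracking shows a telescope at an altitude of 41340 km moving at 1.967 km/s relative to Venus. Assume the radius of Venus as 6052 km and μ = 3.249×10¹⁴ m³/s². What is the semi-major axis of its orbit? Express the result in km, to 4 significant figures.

r = 6052 + 41340 = 47392 km = 4.739×10⁷ m.
Vis-viva rearranged: 1/a = 2/r − v²/μ = 4.220×10⁻⁸ − 1.191×10⁻⁸ = 3.029×10⁻⁸ m⁻¹.
a = 3.301×10⁷ m = 33011 km.

a ≈ 33010 km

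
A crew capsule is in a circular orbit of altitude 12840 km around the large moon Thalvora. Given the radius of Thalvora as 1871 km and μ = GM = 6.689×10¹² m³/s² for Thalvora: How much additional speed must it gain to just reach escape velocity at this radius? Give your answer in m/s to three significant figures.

r = 1871 + 12840 = 14711 km = 1.4711×10⁷ m.
Circular speed v_c = √(μ/r) = 674.3 m/s.
Escape speed v_esc = √(2μ/r) = √2 × v_c = 953.6 m/s.
Δv = v_esc − v_c = 279.3 m/s.

Δv ≈ 279 m/s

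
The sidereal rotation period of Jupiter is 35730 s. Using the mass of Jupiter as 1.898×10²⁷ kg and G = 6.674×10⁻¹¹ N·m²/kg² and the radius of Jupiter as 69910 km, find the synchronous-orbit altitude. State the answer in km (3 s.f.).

h_sync ≈ 90100 km

μ = GM = 6.674×10⁻¹¹ × 1.898×10²⁷ = 1.267×10¹⁷ m³/s².
A synchronous orbit has period T, so by Kepler's third law a = (μT²/4π²)^(1/3).
μT²/4π² = 1.267×10¹⁷ × (3.573×10⁴)² / 39.48 = 4.096×10²⁴ m³.
a = 1.600×10⁸ m = 1.6000×10⁵ km.
Altitude h = a − R = 1.6000×10⁵ − 69910 = 90094 km.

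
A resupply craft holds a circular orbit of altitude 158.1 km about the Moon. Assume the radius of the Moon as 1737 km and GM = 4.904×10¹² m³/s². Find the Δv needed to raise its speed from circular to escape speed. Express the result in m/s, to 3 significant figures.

Δv ≈ 666 m/s

r = 1737 + 158.1 = 1895.1 km = 1.8951×10⁶ m.
Circular speed v_c = √(μ/r) = 1609 m/s.
Escape speed v_esc = √(2μ/r) = √2 × v_c = 2275 m/s.
Δv = v_esc − v_c = 666.3 m/s.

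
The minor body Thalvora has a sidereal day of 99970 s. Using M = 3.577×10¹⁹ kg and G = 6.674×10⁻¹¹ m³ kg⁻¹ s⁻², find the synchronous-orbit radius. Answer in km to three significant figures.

μ = GM = 6.674×10⁻¹¹ × 3.577×10¹⁹ = 2.387×10⁹ m³/s².
A synchronous orbit has period T, so by Kepler's third law a = (μT²/4π²)^(1/3).
μT²/4π² = 2.387×10⁹ × (9.997×10⁴)² / 39.48 = 6.043×10¹⁷ m³.
a = 8.455×10⁵ m = 845.46 km.

r_sync ≈ 845 km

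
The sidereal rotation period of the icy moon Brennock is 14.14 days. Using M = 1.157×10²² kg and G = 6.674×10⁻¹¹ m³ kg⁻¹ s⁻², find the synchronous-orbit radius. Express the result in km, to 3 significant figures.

r_sync ≈ 30800 km

μ = GM = 6.674×10⁻¹¹ × 1.157×10²² = 7.722×10¹¹ m³/s².
T = 14.14 days = 1.222×10⁶ s.
A synchronous orbit has period T, so by Kepler's third law a = (μT²/4π²)^(1/3).
μT²/4π² = 7.722×10¹¹ × (1.222×10⁶)² / 39.48 = 2.919×10²² m³.
a = 3.079×10⁷ m = 30791 km.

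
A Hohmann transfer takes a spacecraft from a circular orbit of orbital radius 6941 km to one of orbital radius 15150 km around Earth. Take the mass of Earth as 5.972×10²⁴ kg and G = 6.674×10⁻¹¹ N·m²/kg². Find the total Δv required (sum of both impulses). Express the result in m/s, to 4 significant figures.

μ = GM = 6.674×10⁻¹¹ × 5.972×10²⁴ = 3.986×10¹⁴ m³/s².
r₁ = 6941 km = 6.941×10⁶ m.
r₂ = 15150 km = 1.515×10⁷ m.
Transfer ellipse a_t = (r₁ + r₂)/2 = 1.105×10⁷ m.
At r₁: circular v_c1 = √(μ/r₁) = 7578 m/s; transfer-perigee v_p = √[μ(2/r₁ − 1/a_t)] = 8875 m/s.
Δv₁ = v_p − v_c1 = 1297 m/s.
At r₂: circular v_c2 = √(μ/r₂) = 5129 m/s; transfer-apogee v_a = √[μ(2/r₂ − 1/a_t)] = 4066 m/s.
Δv₂ = v_c2 − v_a = 1063 m/s.
Total Δv = Δv₁ + Δv₂ = 2360 m/s.

Δv_total ≈ 2360 m/s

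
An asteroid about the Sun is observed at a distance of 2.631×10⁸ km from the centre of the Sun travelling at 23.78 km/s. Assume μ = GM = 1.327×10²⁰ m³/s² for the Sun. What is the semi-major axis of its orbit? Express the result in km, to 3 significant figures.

r = 2.631×10¹¹ m.
Specific orbital energy ε = v²/2 − μ/r = (23780)²/2 − 1.327×10²⁰/2.631×10¹¹ = -2.216×10⁸ J/kg.
Since ε = −μ/(2a), a = −μ/(2ε) = 2.994×10¹¹ m = 2.9938×10⁸ km.

a ≈ 2.99×10⁸ km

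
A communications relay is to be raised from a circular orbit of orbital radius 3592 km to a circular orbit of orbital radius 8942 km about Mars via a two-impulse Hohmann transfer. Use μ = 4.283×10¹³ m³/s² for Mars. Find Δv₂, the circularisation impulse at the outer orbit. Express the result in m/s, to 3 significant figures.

r₁ = 3592 km = 3.592×10⁶ m.
r₂ = 8942 km = 8.942×10⁶ m.
Transfer ellipse a_t = (r₁ + r₂)/2 = 6.267×10⁶ m.
At r₁: circular v_c1 = √(μ/r₁) = 3453 m/s; transfer-periapsis v_p = √[μ(2/r₁ − 1/a_t)] = 4125 m/s.
At r₂: circular v_c2 = √(μ/r₂) = 2189 m/s; transfer-apoapsis v_a = √[μ(2/r₂ − 1/a_t)] = 1657 m/s.
Δv₂ = v_c2 − v_a = 531.7 m/s.

Δv ≈ 532 m/s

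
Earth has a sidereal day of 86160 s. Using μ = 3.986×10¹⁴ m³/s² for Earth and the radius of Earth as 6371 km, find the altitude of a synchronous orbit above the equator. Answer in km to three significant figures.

A synchronous orbit has period T, so by Kepler's third law a = (μT²/4π²)^(1/3).
μT²/4π² = 3.986×10¹⁴ × (8.616×10⁴)² / 39.48 = 7.495×10²² m³.
a = 4.216×10⁷ m = 42163 km.
Altitude h = a − R = 42163 − 6371 = 35792 km.

h_sync ≈ 35800 km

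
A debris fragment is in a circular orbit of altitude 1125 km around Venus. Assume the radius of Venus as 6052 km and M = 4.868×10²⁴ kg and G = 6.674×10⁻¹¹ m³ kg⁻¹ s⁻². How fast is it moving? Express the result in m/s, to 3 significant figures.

μ = GM = 6.674×10⁻¹¹ × 4.868×10²⁴ = 3.249×10¹⁴ m³/s².
r = 6052 + 1125 = 7177.0 km = 7.1770×10⁶ m.
For a circular orbit v = √(μ/r) = √(3.249×10¹⁴ / 7.177×10⁶) = √(4.527×10⁷) = 6728 m/s.

v ≈ 6730 m/s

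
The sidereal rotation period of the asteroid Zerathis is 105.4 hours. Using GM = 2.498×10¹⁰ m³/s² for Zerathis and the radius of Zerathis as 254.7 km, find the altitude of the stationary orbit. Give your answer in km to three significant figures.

h_sync ≈ 4240 km

T = 105.4 hours = 3.794×10⁵ s.
A synchronous orbit has period T, so by Kepler's third law a = (μT²/4π²)^(1/3).
μT²/4π² = 2.498×10¹⁰ × (3.794×10⁵)² / 39.48 = 9.110×10¹⁹ m³.
a = 4.500×10⁶ m = 4499.6 km.
Altitude h = a − R = 4499.6 − 254.7 = 4244.9 km.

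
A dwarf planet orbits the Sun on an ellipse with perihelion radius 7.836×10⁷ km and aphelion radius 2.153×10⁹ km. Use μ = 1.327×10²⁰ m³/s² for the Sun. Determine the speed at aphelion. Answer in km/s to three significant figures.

v ≈ 2.08 km/s

Semi-major axis a = (r_p + r_a)/2 = 1.1157×10⁹ km = 1.116×10¹² m.
Vis-viva: v² = μ(2/r − 1/a) = 1.327×10²⁰ × (9.289×10⁻¹³ − 8.963×10⁻¹³) = 4.329×10⁶ m²/s².
v = 2081 m/s = 2.081 km/s.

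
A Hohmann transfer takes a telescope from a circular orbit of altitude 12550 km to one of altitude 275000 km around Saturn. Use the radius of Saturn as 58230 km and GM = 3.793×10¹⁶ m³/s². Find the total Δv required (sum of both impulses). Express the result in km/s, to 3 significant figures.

Δv_total ≈ 10.9 km/s

r₁ = 58230 + 12550 = 70780 km = 7.0780×10⁷ m.
r₂ = 58230 + 275000 = 333230 km = 3.3323×10⁸ m.
Transfer ellipse a_t = (r₁ + r₂)/2 = 2.020×10⁸ m.
At r₁: circular v_c1 = √(μ/r₁) = 23150 m/s; transfer-perikrone v_p = √[μ(2/r₁ − 1/a_t)] = 29730 m/s.
Δv₁ = v_p − v_c1 = 6583 m/s.
At r₂: circular v_c2 = √(μ/r₂) = 10670 m/s; transfer-apokrone v_a = √[μ(2/r₂ − 1/a_t)] = 6315 m/s.
Δv₂ = v_c2 − v_a = 4354 m/s.
Total Δv = Δv₁ + Δv₂ = 10940 m/s = 10.94 km/s.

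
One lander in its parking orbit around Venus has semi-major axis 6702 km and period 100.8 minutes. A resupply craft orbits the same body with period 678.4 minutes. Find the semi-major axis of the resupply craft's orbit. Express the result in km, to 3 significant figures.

a₂ ≈ 23900 km

Kepler's third law: a³ ∝ T², so a₂ = a₁ (T₂/T₁)^(2/3).
T₂/T₁ = 6.730, (T₂/T₁)^(2/3) = 3.565.
a₂ = 6702 × 3.565 = 23890 km.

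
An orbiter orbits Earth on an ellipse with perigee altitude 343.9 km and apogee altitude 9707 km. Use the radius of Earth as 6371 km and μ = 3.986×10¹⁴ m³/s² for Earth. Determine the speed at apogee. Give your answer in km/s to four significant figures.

v ≈ 3.822 km/s

r_p = 6371 + 343.9 = 6714.9 km = 6.7149×10⁶ m.
r_a = 6371 + 9707 = 16078 km = 1.6078×10⁷ m.
Semi-major axis a = (r_p + r_a)/2 = 11396 km = 1.140×10⁷ m.
Vis-viva: v² = μ(2/r − 1/a) = 3.986×10¹⁴ × (1.244×10⁻⁷ − 8.775×10⁻⁸) = 1.461×10⁷ m²/s².
v = 3822 m/s = 3.822 km/s.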